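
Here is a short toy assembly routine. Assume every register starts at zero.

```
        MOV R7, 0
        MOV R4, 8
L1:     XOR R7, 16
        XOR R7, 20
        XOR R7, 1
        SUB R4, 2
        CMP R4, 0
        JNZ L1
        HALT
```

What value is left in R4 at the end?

0

R7=0
R4=8
R7=0^16=16
R7=16^20=4
R7=4^1=5
R4=8-2=6
CMP R4, 0  (cmp 6,0)
JNZ L1: taken
R7=5^16=21
R7=21^20=1
R7=1^1=0
R4=6-2=4
CMP R4, 0  (cmp 4,0)
JNZ L1: taken
R7=0^16=16
R7=16^20=4
R7=4^1=5
R4=4-2=2
CMP R4, 0  (cmp 2,0)
JNZ L1: taken
R7=5^16=21
R7=21^20=1
R7=1^1=0
R4=2-2=0
CMP R4, 0  (cmp 0,0)
JNZ L1: not taken
halt.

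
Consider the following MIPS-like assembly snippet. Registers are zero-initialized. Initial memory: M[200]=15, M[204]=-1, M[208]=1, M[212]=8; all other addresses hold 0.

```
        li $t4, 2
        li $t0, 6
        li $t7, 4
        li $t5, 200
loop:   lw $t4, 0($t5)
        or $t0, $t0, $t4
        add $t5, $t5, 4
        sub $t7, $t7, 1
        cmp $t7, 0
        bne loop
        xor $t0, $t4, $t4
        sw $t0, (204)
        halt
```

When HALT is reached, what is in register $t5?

$t4=2
$t0=6
$t7=4
$t5=200
$t4=M[200]=15
$t0=6|15=15
$t5=200+4=204
$t7=4-1=3
cmp $t7, 0  (cmp 3,0)
bne loop: taken
$t4=M[204]=-1
$t0=15|(-1)=-1
$t5=204+4=208
$t7=3-1=2
cmp $t7, 0  (cmp 2,0)
bne loop: taken
$t4=M[208]=1
$t0=(-1)|1=-1
$t5=208+4=212
$t7=2-1=1
cmp $t7, 0  (cmp 1,0)
bne loop: taken
$t4=M[212]=8
$t0=(-1)|8=-1
$t5=212+4=216
$t7=1-1=0
cmp $t7, 0  (cmp 0,0)
bne loop: not taken
$t0=8^8=0
sw $t0, (204) → M[204]=0
halt.

216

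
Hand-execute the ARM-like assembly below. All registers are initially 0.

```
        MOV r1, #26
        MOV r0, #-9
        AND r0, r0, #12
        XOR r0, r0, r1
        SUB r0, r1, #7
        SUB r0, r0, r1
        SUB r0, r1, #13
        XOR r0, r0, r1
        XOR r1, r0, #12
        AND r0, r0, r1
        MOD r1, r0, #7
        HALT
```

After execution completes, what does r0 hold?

19

r1=26
r0=-9
r0=(-9)&12=4
r0=4^26=30
r0=26-7=19
r0=19-26=-7
r0=26-13=13
r0=13^26=23
r1=23^12=27
r0=23&27=19
r1=19%7=5
halt.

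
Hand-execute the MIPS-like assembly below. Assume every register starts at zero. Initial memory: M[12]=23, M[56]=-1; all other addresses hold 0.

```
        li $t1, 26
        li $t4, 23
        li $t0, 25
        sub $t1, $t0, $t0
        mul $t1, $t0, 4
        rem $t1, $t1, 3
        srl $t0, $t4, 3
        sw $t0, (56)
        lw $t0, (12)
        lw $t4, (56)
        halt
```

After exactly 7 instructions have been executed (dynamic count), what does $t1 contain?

1

after li $t1, 26: $t1=26
after li $t4, 23: $t4=23
after li $t0, 25: $t0=25
after sub $t1, $t0, $t0: $t1=25-25=0
after mul $t1, $t0, 4: $t1=25*4=100
after rem $t1, $t1, 3: $t1=100%3=1
after srl $t0, $t4, 3: $t0=23>>3=2
After step 7: $t1 = 1.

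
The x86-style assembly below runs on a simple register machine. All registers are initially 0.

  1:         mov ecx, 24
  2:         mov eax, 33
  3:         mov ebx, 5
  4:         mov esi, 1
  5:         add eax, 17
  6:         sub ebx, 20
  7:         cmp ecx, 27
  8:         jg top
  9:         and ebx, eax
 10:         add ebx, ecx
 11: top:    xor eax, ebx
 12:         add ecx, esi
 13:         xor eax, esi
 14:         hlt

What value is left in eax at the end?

123

ecx=24
eax=33
ebx=5
esi=1
eax=33+17=50
ebx=5-20=-15
cmp ecx, 27  (cmp 24,27)
jg top: not taken
ebx=(-15)&50=48
ebx=48+24=72
eax=50^72=122
ecx=24+1=25
eax=122^1=123
halt.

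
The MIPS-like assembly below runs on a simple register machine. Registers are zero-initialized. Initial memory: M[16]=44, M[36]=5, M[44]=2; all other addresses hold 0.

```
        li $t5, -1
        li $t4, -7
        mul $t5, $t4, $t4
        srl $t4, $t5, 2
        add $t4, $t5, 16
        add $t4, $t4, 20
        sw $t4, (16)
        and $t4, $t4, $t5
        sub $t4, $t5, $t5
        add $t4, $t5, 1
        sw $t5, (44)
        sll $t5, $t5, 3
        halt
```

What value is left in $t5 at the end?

392

$t5=-1
$t4=-7
$t5=(-7)*(-7)=49
$t4=49>>2=12
$t4=49+16=65
$t4=65+20=85
sw $t4, (16) → M[16]=85
$t4=85&49=17
$t4=49-49=0
$t4=49+1=50
sw $t5, (44) → M[44]=49
$t5=49<<3=392
halt.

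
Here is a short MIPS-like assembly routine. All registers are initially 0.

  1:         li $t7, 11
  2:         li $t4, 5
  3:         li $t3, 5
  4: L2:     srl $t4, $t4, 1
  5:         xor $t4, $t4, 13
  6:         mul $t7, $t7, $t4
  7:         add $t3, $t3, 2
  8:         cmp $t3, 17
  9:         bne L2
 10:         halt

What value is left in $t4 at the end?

after li $t7, 11: $t7=11
after li $t4, 5: $t4=5
after li $t3, 5: $t3=5
after srl $t4, $t4, 1: $t4=5>>1=2
after xor $t4, $t4, 13: $t4=2^13=15
after mul $t7, $t7, $t4: $t7=11*15=165
after add $t3, $t3, 2: $t3=5+2=7
cmp $t3, 17  (cmp 7,17)
bne L2: taken
after srl $t4, $t4, 1: $t4=15>>1=7
after xor $t4, $t4, 13: $t4=7^13=10
after mul $t7, $t7, $t4: $t7=165*10=1650
after add $t3, $t3, 2: $t3=7+2=9
cmp $t3, 17  (cmp 9,17)
bne L2: taken
after srl $t4, $t4, 1: $t4=10>>1=5
after xor $t4, $t4, 13: $t4=5^13=8
after mul $t7, $t7, $t4: $t7=1650*8=13200
after add $t3, $t3, 2: $t3=9+2=11
cmp $t3, 17  (cmp 11,17)
bne L2: taken
after srl $t4, $t4, 1: $t4=8>>1=4
after xor $t4, $t4, 13: $t4=4^13=9
after mul $t7, $t7, $t4: $t7=13200*9=118800
after add $t3, $t3, 2: $t3=11+2=13
cmp $t3, 17  (cmp 13,17)
bne L2: taken
after srl $t4, $t4, 1: $t4=9>>1=4
after xor $t4, $t4, 13: $t4=4^13=9
after mul $t7, $t7, $t4: $t7=118800*9=1069200
after add $t3, $t3, 2: $t3=13+2=15
cmp $t3, 17  (cmp 15,17)
bne L2: taken
after srl $t4, $t4, 1: $t4=9>>1=4
after xor $t4, $t4, 13: $t4=4^13=9
after mul $t7, $t7, $t4: $t7=1069200*9=9622800
after add $t3, $t3, 2: $t3=15+2=17
cmp $t3, 17  (cmp 17,17)
bne L2: not taken
halt.

9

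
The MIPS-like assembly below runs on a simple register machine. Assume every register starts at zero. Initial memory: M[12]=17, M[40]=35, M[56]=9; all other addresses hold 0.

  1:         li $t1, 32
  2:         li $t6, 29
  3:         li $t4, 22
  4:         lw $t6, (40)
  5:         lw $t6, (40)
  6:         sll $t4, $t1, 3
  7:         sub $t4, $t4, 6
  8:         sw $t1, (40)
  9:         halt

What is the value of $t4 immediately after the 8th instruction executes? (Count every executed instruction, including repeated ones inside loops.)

$t1=32
$t6=29
$t4=22
$t6=M[40]=35
$t6=M[40]=35
$t4=32<<3=256
$t4=256-6=250
sw $t1, (40) → M[40]=32
After step 8: $t4 = 250.

250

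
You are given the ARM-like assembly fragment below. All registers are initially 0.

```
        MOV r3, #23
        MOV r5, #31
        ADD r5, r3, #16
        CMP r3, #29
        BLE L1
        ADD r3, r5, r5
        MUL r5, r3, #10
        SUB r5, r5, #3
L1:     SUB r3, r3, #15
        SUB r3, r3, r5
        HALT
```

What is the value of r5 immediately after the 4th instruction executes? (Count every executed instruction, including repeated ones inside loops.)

after MOV r3, #23: r3=23
after MOV r5, #31: r5=31
after ADD r5, r3, #16: r5=23+16=39
CMP r3, #29  (cmp 23,29)
After step 4: r5 = 39.

39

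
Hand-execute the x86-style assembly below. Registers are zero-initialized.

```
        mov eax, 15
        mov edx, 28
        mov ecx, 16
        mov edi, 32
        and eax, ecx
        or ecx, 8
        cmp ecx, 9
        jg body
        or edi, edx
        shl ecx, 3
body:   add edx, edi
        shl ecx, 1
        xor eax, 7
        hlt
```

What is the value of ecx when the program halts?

eax=15
edx=28
ecx=16
edi=32
eax=15&16=0
ecx=16|8=24
cmp ecx, 9  (cmp 24,9)
jg body: taken
edx=28+32=60
ecx=24<<1=48
eax=0^7=7
halt.

48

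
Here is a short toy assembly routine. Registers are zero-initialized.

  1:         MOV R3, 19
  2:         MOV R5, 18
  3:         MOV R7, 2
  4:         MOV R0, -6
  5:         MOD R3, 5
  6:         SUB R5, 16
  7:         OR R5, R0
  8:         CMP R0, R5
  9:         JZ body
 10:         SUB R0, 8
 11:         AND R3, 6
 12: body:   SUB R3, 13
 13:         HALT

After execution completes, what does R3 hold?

-9

MOV R3, 19 → R3=19
MOV R5, 18 → R5=18
MOV R7, 2 → R7=2
MOV R0, -6 → R0=-6
MOD R3, 5 → R3=19%5=4
SUB R5, 16 → R5=18-16=2
OR R5, R0 → R5=2|(-6)=-6
CMP R0, R5  (cmp -6,-6)
JZ body: taken
SUB R3, 13 → R3=4-13=-9
halt.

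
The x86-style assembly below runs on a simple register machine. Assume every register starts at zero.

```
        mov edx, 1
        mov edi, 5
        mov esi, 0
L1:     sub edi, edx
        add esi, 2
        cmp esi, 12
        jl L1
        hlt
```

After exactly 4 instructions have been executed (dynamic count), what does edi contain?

edx=1
edi=5
esi=0
edi=5-1=4
After step 4: edi = 4.

4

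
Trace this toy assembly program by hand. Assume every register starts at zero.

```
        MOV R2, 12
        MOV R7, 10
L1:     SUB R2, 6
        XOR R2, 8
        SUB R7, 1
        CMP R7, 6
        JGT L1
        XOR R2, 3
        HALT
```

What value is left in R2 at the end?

after MOV R2, 12: R2=12
after MOV R7, 10: R7=10
after SUB R2, 6: R2=12-6=6
after XOR R2, 8: R2=6^8=14
after SUB R7, 1: R7=10-1=9
CMP R7, 6  (cmp 9,6)
JGT L1: taken
after SUB R2, 6: R2=14-6=8
after XOR R2, 8: R2=8^8=0
after SUB R7, 1: R7=9-1=8
CMP R7, 6  (cmp 8,6)
JGT L1: taken
after SUB R2, 6: R2=0-6=-6
after XOR R2, 8: R2=(-6)^8=-14
after SUB R7, 1: R7=8-1=7
CMP R7, 6  (cmp 7,6)
JGT L1: taken
after SUB R2, 6: R2=(-14)-6=-20
after XOR R2, 8: R2=(-20)^8=-28
after SUB R7, 1: R7=7-1=6
CMP R7, 6  (cmp 6,6)
JGT L1: not taken
after XOR R2, 3: R2=(-28)^3=-25
halt.

-25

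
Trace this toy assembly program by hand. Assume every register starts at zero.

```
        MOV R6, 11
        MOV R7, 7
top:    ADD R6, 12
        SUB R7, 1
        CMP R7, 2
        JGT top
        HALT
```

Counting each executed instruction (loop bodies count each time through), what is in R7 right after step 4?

R6=11
R7=7
R6=11+12=23
R7=7-1=6
After step 4: R7 = 6.

6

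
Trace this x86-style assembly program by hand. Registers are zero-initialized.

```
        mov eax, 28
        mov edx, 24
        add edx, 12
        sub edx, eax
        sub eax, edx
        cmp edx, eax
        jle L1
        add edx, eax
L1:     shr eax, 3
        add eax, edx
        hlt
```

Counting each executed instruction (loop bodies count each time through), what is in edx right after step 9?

8

eax=28
edx=24
edx=24+12=36
edx=36-28=8
eax=28-8=20
cmp edx, eax  (cmp 8,20)
jle L1: taken
eax=20>>3=2
eax=2+8=10
After step 9: edx = 8.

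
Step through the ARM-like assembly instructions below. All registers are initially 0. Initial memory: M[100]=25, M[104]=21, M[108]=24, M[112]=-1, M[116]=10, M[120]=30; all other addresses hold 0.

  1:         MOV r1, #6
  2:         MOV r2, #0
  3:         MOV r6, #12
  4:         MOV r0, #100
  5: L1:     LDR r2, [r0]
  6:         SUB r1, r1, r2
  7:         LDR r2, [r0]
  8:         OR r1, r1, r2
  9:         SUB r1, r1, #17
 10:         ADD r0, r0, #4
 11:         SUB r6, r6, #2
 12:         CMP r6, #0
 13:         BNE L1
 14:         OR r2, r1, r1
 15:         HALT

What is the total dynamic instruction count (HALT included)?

r1=6
r2=0
r6=12
r0=100
r2=M[100]=25
r1=6-25=-19
r2=M[100]=25
r1=(-19)|25=-3
r1=(-3)-17=-20
r0=100+4=104
r6=12-2=10
CMP r6, #0  (cmp 10,0)
BNE L1: taken
r2=M[104]=21
r1=(-20)-21=-41
r2=M[104]=21
r1=(-41)|21=-41
r1=(-41)-17=-58
r0=104+4=108
r6=10-2=8
CMP r6, #0  (cmp 8,0)
BNE L1: taken
r2=M[108]=24
r1=(-58)-24=-82
r2=M[108]=24
r1=(-82)|24=-66
r1=(-66)-17=-83
r0=108+4=112
r6=8-2=6
CMP r6, #0  (cmp 6,0)
BNE L1: taken
r2=M[112]=-1
r1=(-83)-(-1)=-82
r2=M[112]=-1
r1=(-82)|(-1)=-1
r1=(-1)-17=-18
r0=112+4=116
r6=6-2=4
CMP r6, #0  (cmp 4,0)
BNE L1: taken
r2=M[116]=10
r1=(-18)-10=-28
r2=M[116]=10
r1=(-28)|10=-18
r1=(-18)-17=-35
r0=116+4=120
r6=4-2=2
CMP r6, #0  (cmp 2,0)
BNE L1: taken
r2=M[120]=30
r1=(-35)-30=-65
r2=M[120]=30
r1=(-65)|30=-65
r1=(-65)-17=-82
r0=120+4=124
r6=2-2=0
CMP r6, #0  (cmp 0,0)
BNE L1: not taken
r2=(-82)|(-82)=-82
halt.
Total executed instructions: 60.

60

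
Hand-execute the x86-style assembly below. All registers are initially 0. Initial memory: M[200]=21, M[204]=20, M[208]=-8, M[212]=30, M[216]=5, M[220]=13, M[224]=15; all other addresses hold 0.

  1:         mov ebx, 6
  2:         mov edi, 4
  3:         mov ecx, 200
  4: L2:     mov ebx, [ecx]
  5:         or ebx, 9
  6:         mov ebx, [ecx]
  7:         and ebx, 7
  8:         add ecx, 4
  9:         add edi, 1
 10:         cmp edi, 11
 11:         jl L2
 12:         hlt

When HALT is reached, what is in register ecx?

ebx=6
edi=4
ecx=200
ebx=M[200]=21
ebx=21|9=29
ebx=M[200]=21
ebx=21&7=5
ecx=200+4=204
edi=4+1=5
cmp edi, 11  (cmp 5,11)
jl L2: taken
ebx=M[204]=20
ebx=20|9=29
ebx=M[204]=20
ebx=20&7=4
ecx=204+4=208
edi=5+1=6
cmp edi, 11  (cmp 6,11)
jl L2: taken
ebx=M[208]=-8
ebx=(-8)|9=-7
ebx=M[208]=-8
ebx=(-8)&7=0
ecx=208+4=212
edi=6+1=7
cmp edi, 11  (cmp 7,11)
jl L2: taken
ebx=M[212]=30
ebx=30|9=31
ebx=M[212]=30
ebx=30&7=6
ecx=212+4=216
edi=7+1=8
cmp edi, 11  (cmp 8,11)
jl L2: taken
ebx=M[216]=5
ebx=5|9=13
ebx=M[216]=5
ebx=5&7=5
ecx=216+4=220
edi=8+1=9
cmp edi, 11  (cmp 9,11)
jl L2: taken
ebx=M[220]=13
ebx=13|9=13
ebx=M[220]=13
ebx=13&7=5
ecx=220+4=224
edi=9+1=10
cmp edi, 11  (cmp 10,11)
jl L2: taken
ebx=M[224]=15
ebx=15|9=15
ebx=M[224]=15
ebx=15&7=7
ecx=224+4=228
edi=10+1=11
cmp edi, 11  (cmp 11,11)
jl L2: not taken
halt.

228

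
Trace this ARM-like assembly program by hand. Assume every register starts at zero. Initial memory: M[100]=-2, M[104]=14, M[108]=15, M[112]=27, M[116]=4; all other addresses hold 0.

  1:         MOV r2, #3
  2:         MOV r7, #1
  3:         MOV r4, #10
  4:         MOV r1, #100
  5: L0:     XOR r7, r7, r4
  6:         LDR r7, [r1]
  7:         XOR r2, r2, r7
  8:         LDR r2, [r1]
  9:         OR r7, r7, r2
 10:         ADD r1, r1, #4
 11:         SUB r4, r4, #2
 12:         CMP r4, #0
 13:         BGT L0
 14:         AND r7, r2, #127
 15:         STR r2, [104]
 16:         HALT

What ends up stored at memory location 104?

4

after MOV r2, #3: r2=3
after MOV r7, #1: r7=1
after MOV r4, #10: r4=10
after MOV r1, #100: r1=100
after XOR r7, r7, r4: r7=1^10=11
after LDR r7, [r1]: r7=M[100]=-2
after XOR r2, r2, r7: r2=3^(-2)=-3
after LDR r2, [r1]: r2=M[100]=-2
after OR r7, r7, r2: r7=(-2)|(-2)=-2
after ADD r1, r1, #4: r1=100+4=104
after SUB r4, r4, #2: r4=10-2=8
CMP r4, #0  (cmp 8,0)
BGT L0: taken
after XOR r7, r7, r4: r7=(-2)^8=-10
after LDR r7, [r1]: r7=M[104]=14
after XOR r2, r2, r7: r2=(-2)^14=-16
after LDR r2, [r1]: r2=M[104]=14
after OR r7, r7, r2: r7=14|14=14
after ADD r1, r1, #4: r1=104+4=108
after SUB r4, r4, #2: r4=8-2=6
CMP r4, #0  (cmp 6,0)
BGT L0: taken
after XOR r7, r7, r4: r7=14^6=8
after LDR r7, [r1]: r7=M[108]=15
after XOR r2, r2, r7: r2=14^15=1
after LDR r2, [r1]: r2=M[108]=15
after OR r7, r7, r2: r7=15|15=15
after ADD r1, r1, #4: r1=108+4=112
after SUB r4, r4, #2: r4=6-2=4
CMP r4, #0  (cmp 4,0)
BGT L0: taken
after XOR r7, r7, r4: r7=15^4=11
after LDR r7, [r1]: r7=M[112]=27
after XOR r2, r2, r7: r2=15^27=20
after LDR r2, [r1]: r2=M[112]=27
after OR r7, r7, r2: r7=27|27=27
after ADD r1, r1, #4: r1=112+4=116
after SUB r4, r4, #2: r4=4-2=2
CMP r4, #0  (cmp 2,0)
BGT L0: taken
after XOR r7, r7, r4: r7=27^2=25
after LDR r7, [r1]: r7=M[116]=4
after XOR r2, r2, r7: r2=27^4=31
after LDR r2, [r1]: r2=M[116]=4
after OR r7, r7, r2: r7=4|4=4
after ADD r1, r1, #4: r1=116+4=120
after SUB r4, r4, #2: r4=2-2=0
CMP r4, #0  (cmp 0,0)
BGT L0: not taken
after AND r7, r2, #127: r7=4&127=4
STR r2, [104] → M[104]=4
halt.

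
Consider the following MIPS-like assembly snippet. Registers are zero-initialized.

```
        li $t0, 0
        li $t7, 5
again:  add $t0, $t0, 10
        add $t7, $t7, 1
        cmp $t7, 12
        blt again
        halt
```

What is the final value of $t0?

70

after li $t0, 0: $t0=0
after li $t7, 5: $t7=5
after add $t0, $t0, 10: $t0=0+10=10
after add $t7, $t7, 1: $t7=5+1=6
cmp $t7, 12  (cmp 6,12)
blt again: taken
after add $t0, $t0, 10: $t0=10+10=20
after add $t7, $t7, 1: $t7=6+1=7
cmp $t7, 12  (cmp 7,12)
blt again: taken
after add $t0, $t0, 10: $t0=20+10=30
after add $t7, $t7, 1: $t7=7+1=8
cmp $t7, 12  (cmp 8,12)
blt again: taken
after add $t0, $t0, 10: $t0=30+10=40
after add $t7, $t7, 1: $t7=8+1=9
cmp $t7, 12  (cmp 9,12)
blt again: taken
after add $t0, $t0, 10: $t0=40+10=50
after add $t7, $t7, 1: $t7=9+1=10
cmp $t7, 12  (cmp 10,12)
blt again: taken
after add $t0, $t0, 10: $t0=50+10=60
after add $t7, $t7, 1: $t7=10+1=11
cmp $t7, 12  (cmp 11,12)
blt again: taken
after add $t0, $t0, 10: $t0=60+10=70
after add $t7, $t7, 1: $t7=11+1=12
cmp $t7, 12  (cmp 12,12)
blt again: not taken
halt.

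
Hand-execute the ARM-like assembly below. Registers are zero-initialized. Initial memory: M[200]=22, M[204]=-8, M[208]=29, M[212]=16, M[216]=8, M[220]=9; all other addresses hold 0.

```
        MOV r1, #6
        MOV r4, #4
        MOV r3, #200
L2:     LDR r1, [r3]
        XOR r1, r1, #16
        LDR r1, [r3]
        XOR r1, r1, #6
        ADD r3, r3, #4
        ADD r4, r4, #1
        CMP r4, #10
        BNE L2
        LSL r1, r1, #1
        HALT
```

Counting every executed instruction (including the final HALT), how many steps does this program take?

after MOV r1, #6: r1=6
after MOV r4, #4: r4=4
after MOV r3, #200: r3=200
after LDR r1, [r3]: r1=M[200]=22
after XOR r1, r1, #16: r1=22^16=6
after LDR r1, [r3]: r1=M[200]=22
after XOR r1, r1, #6: r1=22^6=16
after ADD r3, r3, #4: r3=200+4=204
after ADD r4, r4, #1: r4=4+1=5
CMP r4, #10  (cmp 5,10)
BNE L2: taken
after LDR r1, [r3]: r1=M[204]=-8
after XOR r1, r1, #16: r1=(-8)^16=-24
after LDR r1, [r3]: r1=M[204]=-8
after XOR r1, r1, #6: r1=(-8)^6=-2
after ADD r3, r3, #4: r3=204+4=208
after ADD r4, r4, #1: r4=5+1=6
CMP r4, #10  (cmp 6,10)
BNE L2: taken
after LDR r1, [r3]: r1=M[208]=29
after XOR r1, r1, #16: r1=29^16=13
after LDR r1, [r3]: r1=M[208]=29
after XOR r1, r1, #6: r1=29^6=27
after ADD r3, r3, #4: r3=208+4=212
after ADD r4, r4, #1: r4=6+1=7
CMP r4, #10  (cmp 7,10)
BNE L2: taken
after LDR r1, [r3]: r1=M[212]=16
after XOR r1, r1, #16: r1=16^16=0
after LDR r1, [r3]: r1=M[212]=16
after XOR r1, r1, #6: r1=16^6=22
after ADD r3, r3, #4: r3=212+4=216
after ADD r4, r4, #1: r4=7+1=8
CMP r4, #10  (cmp 8,10)
BNE L2: taken
after LDR r1, [r3]: r1=M[216]=8
after XOR r1, r1, #16: r1=8^16=24
after LDR r1, [r3]: r1=M[216]=8
after XOR r1, r1, #6: r1=8^6=14
after ADD r3, r3, #4: r3=216+4=220
after ADD r4, r4, #1: r4=8+1=9
CMP r4, #10  (cmp 9,10)
BNE L2: taken
after LDR r1, [r3]: r1=M[220]=9
after XOR r1, r1, #16: r1=9^16=25
after LDR r1, [r3]: r1=M[220]=9
after XOR r1, r1, #6: r1=9^6=15
after ADD r3, r3, #4: r3=220+4=224
after ADD r4, r4, #1: r4=9+1=10
CMP r4, #10  (cmp 10,10)
BNE L2: not taken
after LSL r1, r1, #1: r1=15<<1=30
halt.
Total executed instructions: 53.

53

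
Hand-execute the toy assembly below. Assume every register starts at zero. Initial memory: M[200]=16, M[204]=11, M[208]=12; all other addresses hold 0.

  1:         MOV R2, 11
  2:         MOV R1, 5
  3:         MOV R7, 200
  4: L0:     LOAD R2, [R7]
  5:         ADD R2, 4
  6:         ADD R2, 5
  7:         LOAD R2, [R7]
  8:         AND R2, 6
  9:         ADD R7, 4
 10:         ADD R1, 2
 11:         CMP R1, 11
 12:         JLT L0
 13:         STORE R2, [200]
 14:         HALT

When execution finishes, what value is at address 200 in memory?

4

R2=11
R1=5
R7=200
R2=M[200]=16
R2=16+4=20
R2=20+5=25
R2=M[200]=16
R2=16&6=0
R7=200+4=204
R1=5+2=7
CMP R1, 11  (cmp 7,11)
JLT L0: taken
R2=M[204]=11
R2=11+4=15
R2=15+5=20
R2=M[204]=11
R2=11&6=2
R7=204+4=208
R1=7+2=9
CMP R1, 11  (cmp 9,11)
JLT L0: taken
R2=M[208]=12
R2=12+4=16
R2=16+5=21
R2=M[208]=12
R2=12&6=4
R7=208+4=212
R1=9+2=11
CMP R1, 11  (cmp 11,11)
JLT L0: not taken
STORE R2, [200] → M[200]=4
halt.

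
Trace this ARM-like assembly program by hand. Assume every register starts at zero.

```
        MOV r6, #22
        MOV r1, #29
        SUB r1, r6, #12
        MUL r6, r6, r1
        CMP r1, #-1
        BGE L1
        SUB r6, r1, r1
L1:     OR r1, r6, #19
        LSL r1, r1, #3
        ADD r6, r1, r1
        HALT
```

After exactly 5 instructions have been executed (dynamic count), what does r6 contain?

220

after MOV r6, #22: r6=22
after MOV r1, #29: r1=29
after SUB r1, r6, #12: r1=22-12=10
after MUL r6, r6, r1: r6=22*10=220
CMP r1, #-1  (cmp 10,-1)
After step 5: r6 = 220.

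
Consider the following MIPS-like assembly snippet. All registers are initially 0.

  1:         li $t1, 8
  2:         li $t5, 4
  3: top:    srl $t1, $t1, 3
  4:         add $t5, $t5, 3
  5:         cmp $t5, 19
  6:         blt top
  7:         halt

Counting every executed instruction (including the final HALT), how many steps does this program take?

23

$t1=8
$t5=4
$t1=8>>3=1
$t5=4+3=7
cmp $t5, 19  (cmp 7,19)
blt top: taken
$t1=1>>3=0
$t5=7+3=10
cmp $t5, 19  (cmp 10,19)
blt top: taken
$t1=0>>3=0
$t5=10+3=13
cmp $t5, 19  (cmp 13,19)
blt top: taken
$t1=0>>3=0
$t5=13+3=16
cmp $t5, 19  (cmp 16,19)
blt top: taken
$t1=0>>3=0
$t5=16+3=19
cmp $t5, 19  (cmp 19,19)
blt top: not taken
halt.
Total executed instructions: 23.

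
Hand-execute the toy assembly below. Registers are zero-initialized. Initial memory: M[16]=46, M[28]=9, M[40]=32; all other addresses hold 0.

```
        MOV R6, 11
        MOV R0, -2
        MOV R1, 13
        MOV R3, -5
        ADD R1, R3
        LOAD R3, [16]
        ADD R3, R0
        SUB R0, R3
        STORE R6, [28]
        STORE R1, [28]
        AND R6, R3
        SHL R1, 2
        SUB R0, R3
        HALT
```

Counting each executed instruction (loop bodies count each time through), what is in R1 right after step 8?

R6=11
R0=-2
R1=13
R3=-5
R1=13+(-5)=8
R3=M[16]=46
R3=46+(-2)=44
R0=(-2)-44=-46
After step 8: R1 = 8.

8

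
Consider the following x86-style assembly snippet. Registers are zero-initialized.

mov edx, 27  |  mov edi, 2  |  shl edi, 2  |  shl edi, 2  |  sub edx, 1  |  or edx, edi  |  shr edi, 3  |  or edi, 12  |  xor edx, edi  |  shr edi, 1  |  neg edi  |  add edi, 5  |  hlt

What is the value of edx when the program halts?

54

after mov edx, 27: edx=27
after mov edi, 2: edi=2
after shl edi, 2: edi=2<<2=8
after shl edi, 2: edi=8<<2=32
after sub edx, 1: edx=27-1=26
after or edx, edi: edx=26|32=58
after shr edi, 3: edi=32>>3=4
after or edi, 12: edi=4|12=12
after xor edx, edi: edx=58^12=54
after shr edi, 1: edi=12>>1=6
after neg edi: edi=-(6)=-6
after add edi, 5: edi=(-6)+5=-1
halt.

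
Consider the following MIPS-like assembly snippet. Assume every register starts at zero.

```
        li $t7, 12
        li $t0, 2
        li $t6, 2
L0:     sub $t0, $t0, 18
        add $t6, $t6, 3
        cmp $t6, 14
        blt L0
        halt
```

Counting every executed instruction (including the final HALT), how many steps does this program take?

20

$t7=12
$t0=2
$t6=2
$t0=2-18=-16
$t6=2+3=5
cmp $t6, 14  (cmp 5,14)
blt L0: taken
$t0=(-16)-18=-34
$t6=5+3=8
cmp $t6, 14  (cmp 8,14)
blt L0: taken
$t0=(-34)-18=-52
$t6=8+3=11
cmp $t6, 14  (cmp 11,14)
blt L0: taken
$t0=(-52)-18=-70
$t6=11+3=14
cmp $t6, 14  (cmp 14,14)
blt L0: not taken
halt.
Total executed instructions: 20.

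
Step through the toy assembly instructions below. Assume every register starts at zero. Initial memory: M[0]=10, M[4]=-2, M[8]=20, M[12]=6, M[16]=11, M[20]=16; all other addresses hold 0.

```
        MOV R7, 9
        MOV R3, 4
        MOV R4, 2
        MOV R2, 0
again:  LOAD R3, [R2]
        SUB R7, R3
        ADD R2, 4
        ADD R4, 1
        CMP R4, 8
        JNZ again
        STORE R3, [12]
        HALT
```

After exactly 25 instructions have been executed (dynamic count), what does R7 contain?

-25

after MOV R7, 9: R7=9
after MOV R3, 4: R3=4
after MOV R4, 2: R4=2
after MOV R2, 0: R2=0
after LOAD R3, [R2]: R3=M[0]=10
after SUB R7, R3: R7=9-10=-1
after ADD R2, 4: R2=0+4=4
after ADD R4, 1: R4=2+1=3
CMP R4, 8  (cmp 3,8)
JNZ again: taken
after LOAD R3, [R2]: R3=M[4]=-2
after SUB R7, R3: R7=(-1)-(-2)=1
after ADD R2, 4: R2=4+4=8
after ADD R4, 1: R4=3+1=4
CMP R4, 8  (cmp 4,8)
JNZ again: taken
after LOAD R3, [R2]: R3=M[8]=20
after SUB R7, R3: R7=1-20=-19
after ADD R2, 4: R2=8+4=12
after ADD R4, 1: R4=4+1=5
CMP R4, 8  (cmp 5,8)
JNZ again: taken
after LOAD R3, [R2]: R3=M[12]=6
after SUB R7, R3: R7=(-19)-6=-25
after ADD R2, 4: R2=12+4=16
After step 25: R7 = -25.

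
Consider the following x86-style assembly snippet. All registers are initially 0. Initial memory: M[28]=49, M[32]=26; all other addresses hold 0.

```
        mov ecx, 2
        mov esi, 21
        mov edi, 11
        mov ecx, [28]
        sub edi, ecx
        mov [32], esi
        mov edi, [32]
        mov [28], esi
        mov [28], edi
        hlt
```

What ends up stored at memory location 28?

21

after mov ecx, 2: ecx=2
after mov esi, 21: esi=21
after mov edi, 11: edi=11
after mov ecx, [28]: ecx=M[28]=49
after sub edi, ecx: edi=11-49=-38
mov [32], esi → M[32]=21
after mov edi, [32]: edi=M[32]=21
mov [28], esi → M[28]=21
mov [28], edi → M[28]=21
halt.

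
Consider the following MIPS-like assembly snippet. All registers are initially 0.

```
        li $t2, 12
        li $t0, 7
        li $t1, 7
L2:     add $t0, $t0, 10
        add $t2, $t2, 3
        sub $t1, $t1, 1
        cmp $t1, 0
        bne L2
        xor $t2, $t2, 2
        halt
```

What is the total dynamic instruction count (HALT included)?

40

li $t2, 12 → $t2=12
li $t0, 7 → $t0=7
li $t1, 7 → $t1=7
add $t0, $t0, 10 → $t0=7+10=17
add $t2, $t2, 3 → $t2=12+3=15
sub $t1, $t1, 1 → $t1=7-1=6
cmp $t1, 0  (cmp 6,0)
bne L2: taken
add $t0, $t0, 10 → $t0=17+10=27
add $t2, $t2, 3 → $t2=15+3=18
sub $t1, $t1, 1 → $t1=6-1=5
cmp $t1, 0  (cmp 5,0)
bne L2: taken
add $t0, $t0, 10 → $t0=27+10=37
add $t2, $t2, 3 → $t2=18+3=21
sub $t1, $t1, 1 → $t1=5-1=4
cmp $t1, 0  (cmp 4,0)
bne L2: taken
add $t0, $t0, 10 → $t0=37+10=47
add $t2, $t2, 3 → $t2=21+3=24
sub $t1, $t1, 1 → $t1=4-1=3
cmp $t1, 0  (cmp 3,0)
bne L2: taken
add $t0, $t0, 10 → $t0=47+10=57
add $t2, $t2, 3 → $t2=24+3=27
sub $t1, $t1, 1 → $t1=3-1=2
cmp $t1, 0  (cmp 2,0)
bne L2: taken
add $t0, $t0, 10 → $t0=57+10=67
add $t2, $t2, 3 → $t2=27+3=30
sub $t1, $t1, 1 → $t1=2-1=1
cmp $t1, 0  (cmp 1,0)
bne L2: taken
add $t0, $t0, 10 → $t0=67+10=77
add $t2, $t2, 3 → $t2=30+3=33
sub $t1, $t1, 1 → $t1=1-1=0
cmp $t1, 0  (cmp 0,0)
bne L2: not taken
xor $t2, $t2, 2 → $t2=33^2=35
halt.
Total executed instructions: 40.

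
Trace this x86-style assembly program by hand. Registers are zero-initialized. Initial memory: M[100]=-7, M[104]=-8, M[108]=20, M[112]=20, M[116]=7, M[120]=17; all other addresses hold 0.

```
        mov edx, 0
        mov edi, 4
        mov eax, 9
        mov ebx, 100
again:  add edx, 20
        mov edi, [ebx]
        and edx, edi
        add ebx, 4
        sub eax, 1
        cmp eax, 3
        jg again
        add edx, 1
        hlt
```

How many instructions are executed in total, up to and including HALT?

48

mov edx, 0 → edx=0
mov edi, 4 → edi=4
mov eax, 9 → eax=9
mov ebx, 100 → ebx=100
add edx, 20 → edx=0+20=20
mov edi, [ebx] → edi=M[100]=-7
and edx, edi → edx=20&(-7)=16
add ebx, 4 → ebx=100+4=104
sub eax, 1 → eax=9-1=8
cmp eax, 3  (cmp 8,3)
jg again: taken
add edx, 20 → edx=16+20=36
mov edi, [ebx] → edi=M[104]=-8
and edx, edi → edx=36&(-8)=32
add ebx, 4 → ebx=104+4=108
sub eax, 1 → eax=8-1=7
cmp eax, 3  (cmp 7,3)
jg again: taken
add edx, 20 → edx=32+20=52
mov edi, [ebx] → edi=M[108]=20
and edx, edi → edx=52&20=20
add ebx, 4 → ebx=108+4=112
sub eax, 1 → eax=7-1=6
cmp eax, 3  (cmp 6,3)
jg again: taken
add edx, 20 → edx=20+20=40
mov edi, [ebx] → edi=M[112]=20
and edx, edi → edx=40&20=0
add ebx, 4 → ebx=112+4=116
sub eax, 1 → eax=6-1=5
cmp eax, 3  (cmp 5,3)
jg again: taken
add edx, 20 → edx=0+20=20
mov edi, [ebx] → edi=M[116]=7
and edx, edi → edx=20&7=4
add ebx, 4 → ebx=116+4=120
sub eax, 1 → eax=5-1=4
cmp eax, 3  (cmp 4,3)
jg again: taken
add edx, 20 → edx=4+20=24
mov edi, [ebx] → edi=M[120]=17
and edx, edi → edx=24&17=16
add ebx, 4 → ebx=120+4=124
sub eax, 1 → eax=4-1=3
cmp eax, 3  (cmp 3,3)
jg again: not taken
add edx, 1 → edx=16+1=17
halt.
Total executed instructions: 48.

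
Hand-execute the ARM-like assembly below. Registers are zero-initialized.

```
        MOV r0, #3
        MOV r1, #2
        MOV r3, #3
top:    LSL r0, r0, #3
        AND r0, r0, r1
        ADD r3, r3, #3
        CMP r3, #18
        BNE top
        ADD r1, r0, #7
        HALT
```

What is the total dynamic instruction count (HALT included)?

30

after MOV r0, #3: r0=3
after MOV r1, #2: r1=2
after MOV r3, #3: r3=3
after LSL r0, r0, #3: r0=3<<3=24
after AND r0, r0, r1: r0=24&2=0
after ADD r3, r3, #3: r3=3+3=6
CMP r3, #18  (cmp 6,18)
BNE top: taken
after LSL r0, r0, #3: r0=0<<3=0
after AND r0, r0, r1: r0=0&2=0
after ADD r3, r3, #3: r3=6+3=9
CMP r3, #18  (cmp 9,18)
BNE top: taken
after LSL r0, r0, #3: r0=0<<3=0
after AND r0, r0, r1: r0=0&2=0
after ADD r3, r3, #3: r3=9+3=12
CMP r3, #18  (cmp 12,18)
BNE top: taken
after LSL r0, r0, #3: r0=0<<3=0
after AND r0, r0, r1: r0=0&2=0
after ADD r3, r3, #3: r3=12+3=15
CMP r3, #18  (cmp 15,18)
BNE top: taken
after LSL r0, r0, #3: r0=0<<3=0
after AND r0, r0, r1: r0=0&2=0
after ADD r3, r3, #3: r3=15+3=18
CMP r3, #18  (cmp 18,18)
BNE top: not taken
after ADD r1, r0, #7: r1=0+7=7
halt.
Total executed instructions: 30.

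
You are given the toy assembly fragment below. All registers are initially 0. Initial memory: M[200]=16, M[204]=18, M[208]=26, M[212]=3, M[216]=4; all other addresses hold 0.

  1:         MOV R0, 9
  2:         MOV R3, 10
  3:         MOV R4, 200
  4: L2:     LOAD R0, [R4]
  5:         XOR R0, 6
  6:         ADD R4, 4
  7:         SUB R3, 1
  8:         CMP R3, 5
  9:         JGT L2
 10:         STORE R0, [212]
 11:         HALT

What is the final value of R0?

2

MOV R0, 9 → R0=9
MOV R3, 10 → R3=10
MOV R4, 200 → R4=200
LOAD R0, [R4] → R0=M[200]=16
XOR R0, 6 → R0=16^6=22
ADD R4, 4 → R4=200+4=204
SUB R3, 1 → R3=10-1=9
CMP R3, 5  (cmp 9,5)
JGT L2: taken
LOAD R0, [R4] → R0=M[204]=18
XOR R0, 6 → R0=18^6=20
ADD R4, 4 → R4=204+4=208
SUB R3, 1 → R3=9-1=8
CMP R3, 5  (cmp 8,5)
JGT L2: taken
LOAD R0, [R4] → R0=M[208]=26
XOR R0, 6 → R0=26^6=28
ADD R4, 4 → R4=208+4=212
SUB R3, 1 → R3=8-1=7
CMP R3, 5  (cmp 7,5)
JGT L2: taken
LOAD R0, [R4] → R0=M[212]=3
XOR R0, 6 → R0=3^6=5
ADD R4, 4 → R4=212+4=216
SUB R3, 1 → R3=7-1=6
CMP R3, 5  (cmp 6,5)
JGT L2: taken
LOAD R0, [R4] → R0=M[216]=4
XOR R0, 6 → R0=4^6=2
ADD R4, 4 → R4=216+4=220
SUB R3, 1 → R3=6-1=5
CMP R3, 5  (cmp 5,5)
JGT L2: not taken
STORE R0, [212] → M[212]=2
halt.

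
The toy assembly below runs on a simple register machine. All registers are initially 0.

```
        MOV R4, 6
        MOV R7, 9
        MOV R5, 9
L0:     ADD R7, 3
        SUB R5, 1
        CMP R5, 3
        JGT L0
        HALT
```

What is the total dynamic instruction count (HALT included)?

after MOV R4, 6: R4=6
after MOV R7, 9: R7=9
after MOV R5, 9: R5=9
after ADD R7, 3: R7=9+3=12
after SUB R5, 1: R5=9-1=8
CMP R5, 3  (cmp 8,3)
JGT L0: taken
after ADD R7, 3: R7=12+3=15
after SUB R5, 1: R5=8-1=7
CMP R5, 3  (cmp 7,3)
JGT L0: taken
after ADD R7, 3: R7=15+3=18
after SUB R5, 1: R5=7-1=6
CMP R5, 3  (cmp 6,3)
JGT L0: taken
after ADD R7, 3: R7=18+3=21
after SUB R5, 1: R5=6-1=5
CMP R5, 3  (cmp 5,3)
JGT L0: taken
after ADD R7, 3: R7=21+3=24
after SUB R5, 1: R5=5-1=4
CMP R5, 3  (cmp 4,3)
JGT L0: taken
after ADD R7, 3: R7=24+3=27
after SUB R5, 1: R5=4-1=3
CMP R5, 3  (cmp 3,3)
JGT L0: not taken
halt.
Total executed instructions: 28.

28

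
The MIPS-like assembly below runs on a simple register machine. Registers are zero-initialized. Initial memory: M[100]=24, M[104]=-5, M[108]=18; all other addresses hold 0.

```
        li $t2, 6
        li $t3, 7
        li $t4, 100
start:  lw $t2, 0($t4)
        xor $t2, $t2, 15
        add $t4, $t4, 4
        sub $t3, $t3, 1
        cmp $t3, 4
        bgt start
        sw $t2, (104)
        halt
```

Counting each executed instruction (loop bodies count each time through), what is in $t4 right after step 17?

108

after li $t2, 6: $t2=6
after li $t3, 7: $t3=7
after li $t4, 100: $t4=100
after lw $t2, 0($t4): $t2=M[100]=24
after xor $t2, $t2, 15: $t2=24^15=23
after add $t4, $t4, 4: $t4=100+4=104
after sub $t3, $t3, 1: $t3=7-1=6
cmp $t3, 4  (cmp 6,4)
bgt start: taken
after lw $t2, 0($t4): $t2=M[104]=-5
after xor $t2, $t2, 15: $t2=(-5)^15=-12
after add $t4, $t4, 4: $t4=104+4=108
after sub $t3, $t3, 1: $t3=6-1=5
cmp $t3, 4  (cmp 5,4)
bgt start: taken
after lw $t2, 0($t4): $t2=M[108]=18
after xor $t2, $t2, 15: $t2=18^15=29
After step 17: $t4 = 108.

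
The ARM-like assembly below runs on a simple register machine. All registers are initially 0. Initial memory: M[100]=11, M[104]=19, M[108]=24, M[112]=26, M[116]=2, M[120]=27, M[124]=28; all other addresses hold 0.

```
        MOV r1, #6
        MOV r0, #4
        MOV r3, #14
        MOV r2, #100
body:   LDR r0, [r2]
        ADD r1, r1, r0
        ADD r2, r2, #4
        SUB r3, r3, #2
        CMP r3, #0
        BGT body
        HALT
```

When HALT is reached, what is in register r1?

after MOV r1, #6: r1=6
after MOV r0, #4: r0=4
after MOV r3, #14: r3=14
after MOV r2, #100: r2=100
after LDR r0, [r2]: r0=M[100]=11
after ADD r1, r1, r0: r1=6+11=17
after ADD r2, r2, #4: r2=100+4=104
after SUB r3, r3, #2: r3=14-2=12
CMP r3, #0  (cmp 12,0)
BGT body: taken
after LDR r0, [r2]: r0=M[104]=19
after ADD r1, r1, r0: r1=17+19=36
after ADD r2, r2, #4: r2=104+4=108
after SUB r3, r3, #2: r3=12-2=10
CMP r3, #0  (cmp 10,0)
BGT body: taken
after LDR r0, [r2]: r0=M[108]=24
after ADD r1, r1, r0: r1=36+24=60
after ADD r2, r2, #4: r2=108+4=112
after SUB r3, r3, #2: r3=10-2=8
CMP r3, #0  (cmp 8,0)
BGT body: taken
after LDR r0, [r2]: r0=M[112]=26
after ADD r1, r1, r0: r1=60+26=86
after ADD r2, r2, #4: r2=112+4=116
after SUB r3, r3, #2: r3=8-2=6
CMP r3, #0  (cmp 6,0)
BGT body: taken
after LDR r0, [r2]: r0=M[116]=2
after ADD r1, r1, r0: r1=86+2=88
after ADD r2, r2, #4: r2=116+4=120
after SUB r3, r3, #2: r3=6-2=4
CMP r3, #0  (cmp 4,0)
BGT body: taken
after LDR r0, [r2]: r0=M[120]=27
after ADD r1, r1, r0: r1=88+27=115
after ADD r2, r2, #4: r2=120+4=124
after SUB r3, r3, #2: r3=4-2=2
CMP r3, #0  (cmp 2,0)
BGT body: taken
after LDR r0, [r2]: r0=M[124]=28
after ADD r1, r1, r0: r1=115+28=143
after ADD r2, r2, #4: r2=124+4=128
after SUB r3, r3, #2: r3=2-2=0
CMP r3, #0  (cmp 0,0)
BGT body: not taken
halt.

143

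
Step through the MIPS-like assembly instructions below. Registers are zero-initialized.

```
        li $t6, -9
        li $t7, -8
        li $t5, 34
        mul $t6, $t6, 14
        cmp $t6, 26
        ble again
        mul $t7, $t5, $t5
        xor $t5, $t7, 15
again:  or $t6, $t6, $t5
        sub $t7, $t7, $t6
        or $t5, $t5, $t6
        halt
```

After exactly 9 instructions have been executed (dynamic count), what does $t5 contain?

$t6=-9
$t7=-8
$t5=34
$t6=(-9)*14=-126
cmp $t6, 26  (cmp -126,26)
ble again: taken
$t6=(-126)|34=-94
$t7=(-8)-(-94)=86
$t5=34|(-94)=-94
After step 9: $t5 = -94.

-94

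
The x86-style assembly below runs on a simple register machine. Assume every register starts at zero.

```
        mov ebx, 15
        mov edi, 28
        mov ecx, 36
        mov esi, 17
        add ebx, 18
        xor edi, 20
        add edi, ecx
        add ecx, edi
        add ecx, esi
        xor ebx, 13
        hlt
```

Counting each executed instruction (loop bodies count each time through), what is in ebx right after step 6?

33

after mov ebx, 15: ebx=15
after mov edi, 28: edi=28
after mov ecx, 36: ecx=36
after mov esi, 17: esi=17
after add ebx, 18: ebx=15+18=33
after xor edi, 20: edi=28^20=8
After step 6: ebx = 33.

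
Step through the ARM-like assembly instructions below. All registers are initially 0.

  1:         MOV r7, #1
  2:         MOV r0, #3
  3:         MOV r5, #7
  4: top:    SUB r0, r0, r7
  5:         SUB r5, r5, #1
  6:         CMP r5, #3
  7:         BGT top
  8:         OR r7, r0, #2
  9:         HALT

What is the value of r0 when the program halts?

-1

after MOV r7, #1: r7=1
after MOV r0, #3: r0=3
after MOV r5, #7: r5=7
after SUB r0, r0, r7: r0=3-1=2
after SUB r5, r5, #1: r5=7-1=6
CMP r5, #3  (cmp 6,3)
BGT top: taken
after SUB r0, r0, r7: r0=2-1=1
after SUB r5, r5, #1: r5=6-1=5
CMP r5, #3  (cmp 5,3)
BGT top: taken
after SUB r0, r0, r7: r0=1-1=0
after SUB r5, r5, #1: r5=5-1=4
CMP r5, #3  (cmp 4,3)
BGT top: taken
after SUB r0, r0, r7: r0=0-1=-1
after SUB r5, r5, #1: r5=4-1=3
CMP r5, #3  (cmp 3,3)
BGT top: not taken
after OR r7, r0, #2: r7=(-1)|2=-1
halt.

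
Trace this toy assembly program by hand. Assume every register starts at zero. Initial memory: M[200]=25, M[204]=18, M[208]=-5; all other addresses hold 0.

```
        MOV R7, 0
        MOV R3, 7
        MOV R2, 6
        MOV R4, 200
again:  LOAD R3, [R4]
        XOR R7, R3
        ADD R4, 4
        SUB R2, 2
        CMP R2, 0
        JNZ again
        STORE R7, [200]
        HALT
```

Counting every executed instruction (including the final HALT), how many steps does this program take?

24

MOV R7, 0 → R7=0
MOV R3, 7 → R3=7
MOV R2, 6 → R2=6
MOV R4, 200 → R4=200
LOAD R3, [R4] → R3=M[200]=25
XOR R7, R3 → R7=0^25=25
ADD R4, 4 → R4=200+4=204
SUB R2, 2 → R2=6-2=4
CMP R2, 0  (cmp 4,0)
JNZ again: taken
LOAD R3, [R4] → R3=M[204]=18
XOR R7, R3 → R7=25^18=11
ADD R4, 4 → R4=204+4=208
SUB R2, 2 → R2=4-2=2
CMP R2, 0  (cmp 2,0)
JNZ again: taken
LOAD R3, [R4] → R3=M[208]=-5
XOR R7, R3 → R7=11^(-5)=-16
ADD R4, 4 → R4=208+4=212
SUB R2, 2 → R2=2-2=0
CMP R2, 0  (cmp 0,0)
JNZ again: not taken
STORE R7, [200] → M[200]=-16
halt.
Total executed instructions: 24.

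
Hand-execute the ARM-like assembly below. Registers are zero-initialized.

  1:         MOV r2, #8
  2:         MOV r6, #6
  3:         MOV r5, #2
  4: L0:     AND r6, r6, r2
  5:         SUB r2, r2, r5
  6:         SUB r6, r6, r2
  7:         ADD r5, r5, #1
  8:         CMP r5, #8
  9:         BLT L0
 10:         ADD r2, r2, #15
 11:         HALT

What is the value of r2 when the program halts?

-4

MOV r2, #8 → r2=8
MOV r6, #6 → r6=6
MOV r5, #2 → r5=2
AND r6, r6, r2 → r6=6&8=0
SUB r2, r2, r5 → r2=8-2=6
SUB r6, r6, r2 → r6=0-6=-6
ADD r5, r5, #1 → r5=2+1=3
CMP r5, #8  (cmp 3,8)
BLT L0: taken
AND r6, r6, r2 → r6=(-6)&6=2
SUB r2, r2, r5 → r2=6-3=3
SUB r6, r6, r2 → r6=2-3=-1
ADD r5, r5, #1 → r5=3+1=4
CMP r5, #8  (cmp 4,8)
BLT L0: taken
AND r6, r6, r2 → r6=(-1)&3=3
SUB r2, r2, r5 → r2=3-4=-1
SUB r6, r6, r2 → r6=3-(-1)=4
ADD r5, r5, #1 → r5=4+1=5
CMP r5, #8  (cmp 5,8)
BLT L0: taken
AND r6, r6, r2 → r6=4&(-1)=4
SUB r2, r2, r5 → r2=(-1)-5=-6
SUB r6, r6, r2 → r6=4-(-6)=10
ADD r5, r5, #1 → r5=5+1=6
CMP r5, #8  (cmp 6,8)
BLT L0: taken
AND r6, r6, r2 → r6=10&(-6)=10
SUB r2, r2, r5 → r2=(-6)-6=-12
SUB r6, r6, r2 → r6=10-(-12)=22
ADD r5, r5, #1 → r5=6+1=7
CMP r5, #8  (cmp 7,8)
BLT L0: taken
AND r6, r6, r2 → r6=22&(-12)=20
SUB r2, r2, r5 → r2=(-12)-7=-19
SUB r6, r6, r2 → r6=20-(-19)=39
ADD r5, r5, #1 → r5=7+1=8
CMP r5, #8  (cmp 8,8)
BLT L0: not taken
ADD r2, r2, #15 → r2=(-19)+15=-4
halt.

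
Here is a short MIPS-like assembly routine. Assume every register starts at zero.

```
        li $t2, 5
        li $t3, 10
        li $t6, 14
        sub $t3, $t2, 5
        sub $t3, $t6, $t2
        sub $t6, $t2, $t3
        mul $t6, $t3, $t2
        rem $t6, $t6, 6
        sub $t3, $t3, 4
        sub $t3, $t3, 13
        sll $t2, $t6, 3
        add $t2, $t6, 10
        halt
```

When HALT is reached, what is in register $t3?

li $t2, 5 → $t2=5
li $t3, 10 → $t3=10
li $t6, 14 → $t6=14
sub $t3, $t2, 5 → $t3=5-5=0
sub $t3, $t6, $t2 → $t3=14-5=9
sub $t6, $t2, $t3 → $t6=5-9=-4
mul $t6, $t3, $t2 → $t6=9*5=45
rem $t6, $t6, 6 → $t6=45%6=3
sub $t3, $t3, 4 → $t3=9-4=5
sub $t3, $t3, 13 → $t3=5-13=-8
sll $t2, $t6, 3 → $t2=3<<3=24
add $t2, $t6, 10 → $t2=3+10=13
halt.

-8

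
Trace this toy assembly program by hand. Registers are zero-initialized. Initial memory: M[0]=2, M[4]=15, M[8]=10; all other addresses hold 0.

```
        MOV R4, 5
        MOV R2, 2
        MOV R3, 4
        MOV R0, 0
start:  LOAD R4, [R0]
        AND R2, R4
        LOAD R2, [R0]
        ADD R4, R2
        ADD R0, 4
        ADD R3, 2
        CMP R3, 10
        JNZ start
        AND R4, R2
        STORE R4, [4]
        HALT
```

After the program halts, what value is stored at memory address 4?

after MOV R4, 5: R4=5
after MOV R2, 2: R2=2
after MOV R3, 4: R3=4
after MOV R0, 0: R0=0
after LOAD R4, [R0]: R4=M[0]=2
after AND R2, R4: R2=2&2=2
after LOAD R2, [R0]: R2=M[0]=2
after ADD R4, R2: R4=2+2=4
after ADD R0, 4: R0=0+4=4
after ADD R3, 2: R3=4+2=6
CMP R3, 10  (cmp 6,10)
JNZ start: taken
after LOAD R4, [R0]: R4=M[4]=15
after AND R2, R4: R2=2&15=2
after LOAD R2, [R0]: R2=M[4]=15
after ADD R4, R2: R4=15+15=30
after ADD R0, 4: R0=4+4=8
after ADD R3, 2: R3=6+2=8
CMP R3, 10  (cmp 8,10)
JNZ start: taken
after LOAD R4, [R0]: R4=M[8]=10
after AND R2, R4: R2=15&10=10
after LOAD R2, [R0]: R2=M[8]=10
after ADD R4, R2: R4=10+10=20
after ADD R0, 4: R0=8+4=12
after ADD R3, 2: R3=8+2=10
CMP R3, 10  (cmp 10,10)
JNZ start: not taken
after AND R4, R2: R4=20&10=0
STORE R4, [4] → M[4]=0
halt.

0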